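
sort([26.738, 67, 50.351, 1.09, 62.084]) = [1.09, 26.738, 50.351, 62.084, 67]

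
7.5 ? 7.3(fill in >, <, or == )>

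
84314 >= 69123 True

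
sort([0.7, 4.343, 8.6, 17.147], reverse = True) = [17.147, 8.6, 4.343, 0.7]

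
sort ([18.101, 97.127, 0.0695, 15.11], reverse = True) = [97.127, 18.101, 15.11, 0.0695]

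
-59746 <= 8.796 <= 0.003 False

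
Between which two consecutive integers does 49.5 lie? 49 and 50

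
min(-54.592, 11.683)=-54.592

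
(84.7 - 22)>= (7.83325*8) True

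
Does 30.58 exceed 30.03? Yes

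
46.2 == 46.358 False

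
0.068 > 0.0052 True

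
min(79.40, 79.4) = 79.40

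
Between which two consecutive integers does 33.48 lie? 33 and 34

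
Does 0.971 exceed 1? No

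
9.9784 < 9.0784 False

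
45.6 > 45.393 True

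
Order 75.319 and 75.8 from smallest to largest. 75.319, 75.8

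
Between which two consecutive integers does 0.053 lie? 0 and 1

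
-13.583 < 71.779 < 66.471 False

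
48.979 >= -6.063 True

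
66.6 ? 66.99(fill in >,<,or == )<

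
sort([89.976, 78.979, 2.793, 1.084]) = [1.084, 2.793, 78.979, 89.976]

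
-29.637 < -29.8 False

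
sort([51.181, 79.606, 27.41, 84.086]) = [27.41, 51.181, 79.606, 84.086]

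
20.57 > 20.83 False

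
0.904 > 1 False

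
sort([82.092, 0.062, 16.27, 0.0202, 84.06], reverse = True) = [84.06, 82.092, 16.27, 0.062, 0.0202]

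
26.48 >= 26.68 False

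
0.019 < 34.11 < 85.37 True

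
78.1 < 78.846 True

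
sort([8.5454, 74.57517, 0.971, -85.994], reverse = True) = [74.57517, 8.5454, 0.971, -85.994]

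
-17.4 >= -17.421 True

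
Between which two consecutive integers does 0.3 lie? 0 and 1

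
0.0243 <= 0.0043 False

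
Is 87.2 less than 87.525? Yes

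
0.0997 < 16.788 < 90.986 True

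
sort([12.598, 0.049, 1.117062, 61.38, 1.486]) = [0.049, 1.117062, 1.486, 12.598, 61.38]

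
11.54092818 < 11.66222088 True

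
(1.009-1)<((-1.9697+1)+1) True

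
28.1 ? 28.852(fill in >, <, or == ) <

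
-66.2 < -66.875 False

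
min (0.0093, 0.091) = 0.0093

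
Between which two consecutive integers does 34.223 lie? 34 and 35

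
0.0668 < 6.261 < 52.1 True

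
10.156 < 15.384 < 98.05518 True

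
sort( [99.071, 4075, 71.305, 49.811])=[49.811, 71.305, 99.071, 4075]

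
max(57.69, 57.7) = 57.7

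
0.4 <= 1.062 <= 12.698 True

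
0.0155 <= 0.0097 False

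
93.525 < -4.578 False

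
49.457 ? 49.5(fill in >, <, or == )<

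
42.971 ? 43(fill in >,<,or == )<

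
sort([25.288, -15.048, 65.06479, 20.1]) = [-15.048, 20.1, 25.288, 65.06479]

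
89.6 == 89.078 False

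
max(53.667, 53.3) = 53.667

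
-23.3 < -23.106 True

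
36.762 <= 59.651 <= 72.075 True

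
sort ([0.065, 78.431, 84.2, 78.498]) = [0.065, 78.431, 78.498, 84.2]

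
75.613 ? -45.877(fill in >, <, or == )>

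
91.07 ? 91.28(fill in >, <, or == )<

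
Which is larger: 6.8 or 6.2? 6.8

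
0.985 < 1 True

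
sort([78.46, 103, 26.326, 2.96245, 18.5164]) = [2.96245, 18.5164, 26.326, 78.46, 103]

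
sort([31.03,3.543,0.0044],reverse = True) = [31.03,3.543,0.0044]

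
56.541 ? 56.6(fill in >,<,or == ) <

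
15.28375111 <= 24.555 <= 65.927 True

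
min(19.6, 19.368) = 19.368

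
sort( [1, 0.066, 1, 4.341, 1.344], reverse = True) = [4.341, 1.344, 1, 1, 0.066]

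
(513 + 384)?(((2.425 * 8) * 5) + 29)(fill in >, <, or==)>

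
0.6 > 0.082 True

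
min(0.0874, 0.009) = 0.009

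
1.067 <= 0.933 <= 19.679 False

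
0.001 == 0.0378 False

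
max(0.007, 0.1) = 0.1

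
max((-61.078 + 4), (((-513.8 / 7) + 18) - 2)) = -57.078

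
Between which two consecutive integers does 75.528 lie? 75 and 76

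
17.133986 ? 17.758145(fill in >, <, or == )<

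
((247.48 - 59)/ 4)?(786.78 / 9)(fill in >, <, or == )<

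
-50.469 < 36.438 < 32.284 False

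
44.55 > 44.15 True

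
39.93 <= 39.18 False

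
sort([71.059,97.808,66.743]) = [66.743,71.059,97.808]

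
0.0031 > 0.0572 False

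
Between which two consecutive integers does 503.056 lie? 503 and 504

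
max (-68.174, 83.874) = 83.874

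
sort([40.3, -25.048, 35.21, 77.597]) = [-25.048, 35.21, 40.3, 77.597]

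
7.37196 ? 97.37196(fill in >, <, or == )<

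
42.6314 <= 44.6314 True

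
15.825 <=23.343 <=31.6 True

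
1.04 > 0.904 True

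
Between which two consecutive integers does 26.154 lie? 26 and 27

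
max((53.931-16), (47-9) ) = 38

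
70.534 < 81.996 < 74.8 False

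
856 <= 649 False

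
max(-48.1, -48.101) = -48.1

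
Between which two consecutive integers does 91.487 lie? 91 and 92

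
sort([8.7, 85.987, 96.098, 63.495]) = [8.7, 63.495, 85.987, 96.098]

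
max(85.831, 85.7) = 85.831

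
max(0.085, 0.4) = 0.4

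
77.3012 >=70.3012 True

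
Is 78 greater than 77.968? Yes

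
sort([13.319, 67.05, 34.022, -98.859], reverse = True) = [67.05, 34.022, 13.319, -98.859]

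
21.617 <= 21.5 False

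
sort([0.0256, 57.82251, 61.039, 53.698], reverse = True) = [61.039, 57.82251, 53.698, 0.0256]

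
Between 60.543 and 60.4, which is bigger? 60.543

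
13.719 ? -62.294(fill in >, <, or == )>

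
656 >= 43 True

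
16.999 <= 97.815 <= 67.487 False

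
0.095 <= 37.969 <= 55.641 True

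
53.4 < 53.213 False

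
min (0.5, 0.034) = 0.034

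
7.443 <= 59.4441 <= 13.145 False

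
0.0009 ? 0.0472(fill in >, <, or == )<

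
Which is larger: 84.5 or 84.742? 84.742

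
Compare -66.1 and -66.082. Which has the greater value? -66.082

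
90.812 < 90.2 False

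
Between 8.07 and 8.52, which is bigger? 8.52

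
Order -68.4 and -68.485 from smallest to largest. -68.485, -68.4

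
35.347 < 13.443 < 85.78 False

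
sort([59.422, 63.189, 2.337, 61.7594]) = [2.337, 59.422, 61.7594, 63.189]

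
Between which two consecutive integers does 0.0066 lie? 0 and 1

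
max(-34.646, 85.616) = 85.616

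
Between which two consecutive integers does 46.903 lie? 46 and 47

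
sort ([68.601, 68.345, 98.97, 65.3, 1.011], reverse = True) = [98.97, 68.601, 68.345, 65.3, 1.011]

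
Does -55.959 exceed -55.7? No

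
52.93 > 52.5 True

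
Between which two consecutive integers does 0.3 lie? 0 and 1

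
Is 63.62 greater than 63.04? Yes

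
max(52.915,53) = 53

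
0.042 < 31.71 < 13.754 False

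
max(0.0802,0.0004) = 0.0802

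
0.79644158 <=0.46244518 False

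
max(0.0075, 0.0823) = 0.0823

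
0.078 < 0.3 True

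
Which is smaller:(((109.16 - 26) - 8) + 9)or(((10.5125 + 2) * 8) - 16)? (((10.5125 + 2) * 8) - 16)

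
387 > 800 False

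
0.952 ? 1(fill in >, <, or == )<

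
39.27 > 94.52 False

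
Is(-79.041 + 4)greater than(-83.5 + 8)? Yes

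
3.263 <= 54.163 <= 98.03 True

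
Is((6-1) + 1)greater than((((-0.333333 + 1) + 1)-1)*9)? No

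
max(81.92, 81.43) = 81.92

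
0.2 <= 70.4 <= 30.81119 False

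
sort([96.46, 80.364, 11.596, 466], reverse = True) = [466, 96.46, 80.364, 11.596]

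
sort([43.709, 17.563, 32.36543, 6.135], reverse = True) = [43.709, 32.36543, 17.563, 6.135]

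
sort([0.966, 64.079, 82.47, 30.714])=[0.966, 30.714, 64.079, 82.47]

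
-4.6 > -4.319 False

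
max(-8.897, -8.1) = -8.1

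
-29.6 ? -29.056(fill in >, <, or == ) <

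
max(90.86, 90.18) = 90.86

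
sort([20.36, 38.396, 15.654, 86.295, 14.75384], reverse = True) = [86.295, 38.396, 20.36, 15.654, 14.75384]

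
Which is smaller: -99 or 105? -99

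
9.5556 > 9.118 True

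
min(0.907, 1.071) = 0.907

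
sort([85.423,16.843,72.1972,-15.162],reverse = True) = [85.423,72.1972,16.843,-15.162]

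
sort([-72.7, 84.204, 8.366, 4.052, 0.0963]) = [-72.7, 0.0963, 4.052, 8.366, 84.204]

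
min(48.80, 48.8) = 48.80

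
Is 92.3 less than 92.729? Yes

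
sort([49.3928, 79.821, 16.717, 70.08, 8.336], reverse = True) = [79.821, 70.08, 49.3928, 16.717, 8.336]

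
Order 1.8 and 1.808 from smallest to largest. 1.8, 1.808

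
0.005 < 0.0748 True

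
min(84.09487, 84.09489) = 84.09487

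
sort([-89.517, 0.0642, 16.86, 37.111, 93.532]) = [-89.517, 0.0642, 16.86, 37.111, 93.532]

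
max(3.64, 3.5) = 3.64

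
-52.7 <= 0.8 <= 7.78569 True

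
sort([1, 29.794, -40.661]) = [-40.661, 1, 29.794]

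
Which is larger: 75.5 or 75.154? 75.5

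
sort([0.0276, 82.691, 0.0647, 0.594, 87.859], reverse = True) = [87.859, 82.691, 0.594, 0.0647, 0.0276]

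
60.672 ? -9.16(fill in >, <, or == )>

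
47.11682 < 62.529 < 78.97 True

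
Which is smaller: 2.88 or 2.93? 2.88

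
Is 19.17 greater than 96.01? No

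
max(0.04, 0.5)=0.5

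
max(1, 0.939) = 1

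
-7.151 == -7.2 False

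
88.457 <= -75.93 False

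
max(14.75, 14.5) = 14.75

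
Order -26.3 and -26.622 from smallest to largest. -26.622, -26.3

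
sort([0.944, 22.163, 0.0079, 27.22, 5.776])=[0.0079, 0.944, 5.776, 22.163, 27.22]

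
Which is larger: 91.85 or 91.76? 91.85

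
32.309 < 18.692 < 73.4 False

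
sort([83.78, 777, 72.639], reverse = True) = [777, 83.78, 72.639]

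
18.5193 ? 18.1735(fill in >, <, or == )>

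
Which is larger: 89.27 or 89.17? 89.27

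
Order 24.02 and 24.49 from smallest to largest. 24.02, 24.49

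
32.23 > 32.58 False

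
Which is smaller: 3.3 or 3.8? 3.3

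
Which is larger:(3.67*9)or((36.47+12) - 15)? ((36.47+12) - 15)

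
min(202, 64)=64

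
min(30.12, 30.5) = 30.12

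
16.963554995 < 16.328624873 False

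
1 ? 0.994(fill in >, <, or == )>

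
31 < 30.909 False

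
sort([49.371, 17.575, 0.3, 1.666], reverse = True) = [49.371, 17.575, 1.666, 0.3]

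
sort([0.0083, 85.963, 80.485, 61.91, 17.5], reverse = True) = [85.963, 80.485, 61.91, 17.5, 0.0083]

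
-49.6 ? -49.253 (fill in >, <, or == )<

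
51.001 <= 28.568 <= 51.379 False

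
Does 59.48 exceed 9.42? Yes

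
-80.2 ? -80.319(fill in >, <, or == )>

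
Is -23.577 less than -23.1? Yes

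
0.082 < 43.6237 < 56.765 True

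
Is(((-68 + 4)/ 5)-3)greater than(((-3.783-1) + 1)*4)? No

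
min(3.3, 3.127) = 3.127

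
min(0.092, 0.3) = 0.092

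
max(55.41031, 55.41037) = 55.41037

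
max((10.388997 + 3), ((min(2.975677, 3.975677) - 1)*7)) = 13.829739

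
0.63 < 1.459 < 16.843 True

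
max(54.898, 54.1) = 54.898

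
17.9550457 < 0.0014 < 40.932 False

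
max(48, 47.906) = 48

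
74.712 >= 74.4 True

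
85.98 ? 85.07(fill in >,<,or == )>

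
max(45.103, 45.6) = 45.6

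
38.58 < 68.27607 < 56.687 False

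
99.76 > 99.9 False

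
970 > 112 True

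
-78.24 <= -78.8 False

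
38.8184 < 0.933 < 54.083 False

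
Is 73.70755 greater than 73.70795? No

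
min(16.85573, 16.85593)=16.85573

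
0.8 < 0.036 False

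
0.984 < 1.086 True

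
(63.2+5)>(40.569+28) False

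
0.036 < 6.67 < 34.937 True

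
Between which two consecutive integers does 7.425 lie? 7 and 8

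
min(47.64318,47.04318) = 47.04318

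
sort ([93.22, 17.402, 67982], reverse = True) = [67982, 93.22, 17.402]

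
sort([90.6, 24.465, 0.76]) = [0.76, 24.465, 90.6]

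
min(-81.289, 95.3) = -81.289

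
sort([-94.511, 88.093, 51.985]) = [-94.511, 51.985, 88.093]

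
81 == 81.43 False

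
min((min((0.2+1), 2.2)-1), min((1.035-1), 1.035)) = 0.035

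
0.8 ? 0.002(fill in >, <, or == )>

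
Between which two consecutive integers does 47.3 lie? 47 and 48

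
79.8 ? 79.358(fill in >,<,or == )>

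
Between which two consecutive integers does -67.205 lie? -68 and -67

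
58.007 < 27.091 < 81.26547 False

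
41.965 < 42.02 True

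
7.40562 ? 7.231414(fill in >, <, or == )>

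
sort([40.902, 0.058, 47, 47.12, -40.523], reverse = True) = [47.12, 47, 40.902, 0.058, -40.523]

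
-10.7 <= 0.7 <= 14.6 True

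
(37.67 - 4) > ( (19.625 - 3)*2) True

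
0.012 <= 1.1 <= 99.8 True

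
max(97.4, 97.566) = 97.566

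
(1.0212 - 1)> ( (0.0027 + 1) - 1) True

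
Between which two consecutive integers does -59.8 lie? -60 and -59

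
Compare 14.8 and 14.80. They are equal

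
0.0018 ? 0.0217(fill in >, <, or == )<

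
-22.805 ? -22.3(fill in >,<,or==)<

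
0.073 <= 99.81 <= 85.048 False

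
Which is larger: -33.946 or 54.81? 54.81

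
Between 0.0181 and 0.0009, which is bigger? 0.0181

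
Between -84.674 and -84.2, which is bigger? -84.2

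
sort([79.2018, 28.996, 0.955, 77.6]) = [0.955, 28.996, 77.6, 79.2018]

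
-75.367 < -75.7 False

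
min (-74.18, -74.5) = -74.5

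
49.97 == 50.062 False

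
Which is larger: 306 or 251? 306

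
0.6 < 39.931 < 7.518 False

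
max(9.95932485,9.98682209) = 9.98682209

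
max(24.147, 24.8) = 24.8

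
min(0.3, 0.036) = 0.036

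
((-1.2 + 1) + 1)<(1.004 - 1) False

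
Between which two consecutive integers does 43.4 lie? 43 and 44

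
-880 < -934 False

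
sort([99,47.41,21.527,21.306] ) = [21.306,21.527,47.41,99]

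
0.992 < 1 True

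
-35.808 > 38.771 False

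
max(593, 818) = 818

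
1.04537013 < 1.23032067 True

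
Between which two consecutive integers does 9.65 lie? 9 and 10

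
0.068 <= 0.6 True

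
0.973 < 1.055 True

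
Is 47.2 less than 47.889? Yes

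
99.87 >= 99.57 True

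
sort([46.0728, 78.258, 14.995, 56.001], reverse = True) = [78.258, 56.001, 46.0728, 14.995]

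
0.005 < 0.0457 True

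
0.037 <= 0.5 True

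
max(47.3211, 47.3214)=47.3214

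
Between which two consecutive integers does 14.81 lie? 14 and 15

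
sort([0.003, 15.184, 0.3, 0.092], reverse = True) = [15.184, 0.3, 0.092, 0.003]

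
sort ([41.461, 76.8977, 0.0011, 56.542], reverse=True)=[76.8977, 56.542, 41.461, 0.0011]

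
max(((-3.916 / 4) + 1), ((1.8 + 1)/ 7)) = 0.4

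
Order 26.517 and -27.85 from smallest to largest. -27.85, 26.517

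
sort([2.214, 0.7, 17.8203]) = [0.7, 2.214, 17.8203]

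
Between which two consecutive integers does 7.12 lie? 7 and 8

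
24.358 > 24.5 False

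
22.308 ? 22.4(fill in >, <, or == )<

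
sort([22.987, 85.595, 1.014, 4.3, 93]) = [1.014, 4.3, 22.987, 85.595, 93]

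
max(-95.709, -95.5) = -95.5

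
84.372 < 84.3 False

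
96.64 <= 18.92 False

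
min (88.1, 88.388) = 88.1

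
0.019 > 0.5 False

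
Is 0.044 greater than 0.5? No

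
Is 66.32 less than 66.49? Yes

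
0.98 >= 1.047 False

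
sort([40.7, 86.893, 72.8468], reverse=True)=[86.893, 72.8468, 40.7]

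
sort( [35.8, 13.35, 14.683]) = [13.35, 14.683, 35.8]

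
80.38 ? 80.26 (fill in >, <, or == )>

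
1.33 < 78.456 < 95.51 True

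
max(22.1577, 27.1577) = 27.1577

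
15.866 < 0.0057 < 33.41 False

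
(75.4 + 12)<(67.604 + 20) True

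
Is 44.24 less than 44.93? Yes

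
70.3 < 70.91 True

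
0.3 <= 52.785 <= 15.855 False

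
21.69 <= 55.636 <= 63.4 True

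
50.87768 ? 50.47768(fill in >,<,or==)>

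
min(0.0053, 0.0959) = 0.0053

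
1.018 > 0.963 True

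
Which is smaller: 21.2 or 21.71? 21.2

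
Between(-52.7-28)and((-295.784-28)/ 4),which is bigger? (-52.7-28)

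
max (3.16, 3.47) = 3.47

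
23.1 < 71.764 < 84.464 True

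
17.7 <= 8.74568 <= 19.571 False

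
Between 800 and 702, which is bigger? 800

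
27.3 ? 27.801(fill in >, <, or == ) <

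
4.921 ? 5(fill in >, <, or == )<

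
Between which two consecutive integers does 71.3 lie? 71 and 72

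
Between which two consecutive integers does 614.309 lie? 614 and 615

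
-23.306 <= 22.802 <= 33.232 True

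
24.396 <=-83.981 False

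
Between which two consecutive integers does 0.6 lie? 0 and 1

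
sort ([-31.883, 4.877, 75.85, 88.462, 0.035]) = [-31.883, 0.035, 4.877, 75.85, 88.462]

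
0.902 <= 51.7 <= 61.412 True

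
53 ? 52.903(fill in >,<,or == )>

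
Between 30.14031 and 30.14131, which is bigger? 30.14131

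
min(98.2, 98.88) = 98.2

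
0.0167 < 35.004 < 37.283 True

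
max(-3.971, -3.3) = -3.3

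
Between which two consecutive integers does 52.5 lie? 52 and 53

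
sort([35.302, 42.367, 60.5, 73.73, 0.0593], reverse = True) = [73.73, 60.5, 42.367, 35.302, 0.0593]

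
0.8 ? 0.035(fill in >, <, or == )>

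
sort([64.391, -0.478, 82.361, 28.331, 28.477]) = [-0.478, 28.331, 28.477, 64.391, 82.361]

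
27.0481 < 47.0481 True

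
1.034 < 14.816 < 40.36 True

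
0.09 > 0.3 False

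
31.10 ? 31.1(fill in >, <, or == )==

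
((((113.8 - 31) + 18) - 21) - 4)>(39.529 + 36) True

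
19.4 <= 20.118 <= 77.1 True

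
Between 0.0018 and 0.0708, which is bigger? 0.0708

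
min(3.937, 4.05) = 3.937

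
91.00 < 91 False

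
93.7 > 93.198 True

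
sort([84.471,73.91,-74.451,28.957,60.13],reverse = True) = [84.471,73.91,60.13,28.957,-74.451]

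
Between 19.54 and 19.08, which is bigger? 19.54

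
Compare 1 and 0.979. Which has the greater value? 1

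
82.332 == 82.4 False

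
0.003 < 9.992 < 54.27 True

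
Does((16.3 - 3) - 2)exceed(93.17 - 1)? No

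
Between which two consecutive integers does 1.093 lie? 1 and 2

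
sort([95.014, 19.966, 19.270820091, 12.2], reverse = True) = [95.014, 19.966, 19.270820091, 12.2]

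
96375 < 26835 False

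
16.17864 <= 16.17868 True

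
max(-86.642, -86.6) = -86.6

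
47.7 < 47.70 False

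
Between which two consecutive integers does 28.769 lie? 28 and 29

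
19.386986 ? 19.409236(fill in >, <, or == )<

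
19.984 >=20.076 False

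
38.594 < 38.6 True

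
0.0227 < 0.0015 False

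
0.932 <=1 True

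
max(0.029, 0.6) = 0.6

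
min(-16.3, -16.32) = -16.32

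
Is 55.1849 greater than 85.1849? No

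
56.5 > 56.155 True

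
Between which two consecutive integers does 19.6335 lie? 19 and 20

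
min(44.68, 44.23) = 44.23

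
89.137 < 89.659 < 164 True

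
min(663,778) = 663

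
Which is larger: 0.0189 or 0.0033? 0.0189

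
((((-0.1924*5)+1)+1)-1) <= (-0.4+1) True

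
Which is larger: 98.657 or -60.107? 98.657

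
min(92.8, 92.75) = 92.75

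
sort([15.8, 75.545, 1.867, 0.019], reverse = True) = [75.545, 15.8, 1.867, 0.019]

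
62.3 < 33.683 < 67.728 False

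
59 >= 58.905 True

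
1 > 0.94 True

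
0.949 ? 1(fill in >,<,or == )<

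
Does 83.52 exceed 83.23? Yes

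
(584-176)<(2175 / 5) True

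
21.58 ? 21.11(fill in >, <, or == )>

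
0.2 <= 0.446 True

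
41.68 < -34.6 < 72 False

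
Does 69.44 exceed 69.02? Yes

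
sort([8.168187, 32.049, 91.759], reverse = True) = [91.759, 32.049, 8.168187]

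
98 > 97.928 True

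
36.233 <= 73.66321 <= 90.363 True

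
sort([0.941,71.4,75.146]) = [0.941,71.4,75.146]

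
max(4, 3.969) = 4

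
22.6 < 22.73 True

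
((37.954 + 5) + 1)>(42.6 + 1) True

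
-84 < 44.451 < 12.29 False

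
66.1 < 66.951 True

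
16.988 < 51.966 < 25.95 False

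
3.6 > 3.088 True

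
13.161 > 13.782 False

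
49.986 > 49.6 True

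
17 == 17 True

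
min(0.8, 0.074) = 0.074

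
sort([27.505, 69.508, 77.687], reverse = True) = [77.687, 69.508, 27.505]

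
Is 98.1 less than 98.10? No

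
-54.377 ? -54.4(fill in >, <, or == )>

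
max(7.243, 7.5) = 7.5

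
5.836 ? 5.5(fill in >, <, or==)>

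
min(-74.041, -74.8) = -74.8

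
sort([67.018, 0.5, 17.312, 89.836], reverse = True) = [89.836, 67.018, 17.312, 0.5]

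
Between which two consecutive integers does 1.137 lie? 1 and 2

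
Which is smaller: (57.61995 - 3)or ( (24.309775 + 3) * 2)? ( (24.309775 + 3) * 2)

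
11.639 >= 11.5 True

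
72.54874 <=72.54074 False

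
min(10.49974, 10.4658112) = 10.4658112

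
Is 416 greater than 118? Yes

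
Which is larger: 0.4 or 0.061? 0.4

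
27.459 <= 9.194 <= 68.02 False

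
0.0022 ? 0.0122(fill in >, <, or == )<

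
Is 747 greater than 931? No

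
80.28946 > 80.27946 True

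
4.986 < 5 True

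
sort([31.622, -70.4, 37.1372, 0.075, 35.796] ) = [-70.4, 0.075, 31.622, 35.796, 37.1372]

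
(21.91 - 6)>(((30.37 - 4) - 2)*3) False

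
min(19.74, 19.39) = 19.39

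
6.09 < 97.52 True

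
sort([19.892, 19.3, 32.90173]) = [19.3, 19.892, 32.90173]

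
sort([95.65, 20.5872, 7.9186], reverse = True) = [95.65, 20.5872, 7.9186]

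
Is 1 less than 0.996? No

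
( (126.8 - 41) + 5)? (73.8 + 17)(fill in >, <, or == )==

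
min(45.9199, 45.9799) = 45.9199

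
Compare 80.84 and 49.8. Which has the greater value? 80.84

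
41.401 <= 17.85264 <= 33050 False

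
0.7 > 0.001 True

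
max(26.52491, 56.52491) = 56.52491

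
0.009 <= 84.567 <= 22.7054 False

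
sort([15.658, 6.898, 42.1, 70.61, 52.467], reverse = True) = [70.61, 52.467, 42.1, 15.658, 6.898]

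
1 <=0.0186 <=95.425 False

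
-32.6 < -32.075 True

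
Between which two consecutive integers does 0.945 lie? 0 and 1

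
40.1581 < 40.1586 True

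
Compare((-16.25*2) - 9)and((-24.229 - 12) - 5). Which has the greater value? ((-24.229 - 12) - 5)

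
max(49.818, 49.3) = 49.818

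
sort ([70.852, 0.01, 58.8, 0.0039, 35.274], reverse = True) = [70.852, 58.8, 35.274, 0.01, 0.0039]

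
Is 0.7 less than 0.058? No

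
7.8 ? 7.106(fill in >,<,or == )>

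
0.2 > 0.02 True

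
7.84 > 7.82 True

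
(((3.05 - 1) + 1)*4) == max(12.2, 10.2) True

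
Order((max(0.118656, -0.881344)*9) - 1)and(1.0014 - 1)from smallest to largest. (1.0014 - 1), ((max(0.118656, -0.881344)*9) - 1)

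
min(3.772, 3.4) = 3.4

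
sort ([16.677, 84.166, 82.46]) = [16.677, 82.46, 84.166]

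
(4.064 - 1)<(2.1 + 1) True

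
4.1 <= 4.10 True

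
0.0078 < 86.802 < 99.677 True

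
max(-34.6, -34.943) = -34.6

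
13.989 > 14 False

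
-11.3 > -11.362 True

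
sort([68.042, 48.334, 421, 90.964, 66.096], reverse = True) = [421, 90.964, 68.042, 66.096, 48.334]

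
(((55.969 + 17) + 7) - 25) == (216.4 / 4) False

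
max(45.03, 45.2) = 45.2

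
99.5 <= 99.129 False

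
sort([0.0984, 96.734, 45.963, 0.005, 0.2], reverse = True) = [96.734, 45.963, 0.2, 0.0984, 0.005]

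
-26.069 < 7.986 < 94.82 True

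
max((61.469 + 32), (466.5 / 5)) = 93.469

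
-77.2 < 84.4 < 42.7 False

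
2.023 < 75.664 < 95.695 True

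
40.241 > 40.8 False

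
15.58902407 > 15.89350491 False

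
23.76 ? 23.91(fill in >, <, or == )<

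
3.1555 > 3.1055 True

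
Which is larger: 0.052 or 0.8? 0.8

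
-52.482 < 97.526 True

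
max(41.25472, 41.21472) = 41.25472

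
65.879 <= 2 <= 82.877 False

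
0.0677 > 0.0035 True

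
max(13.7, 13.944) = 13.944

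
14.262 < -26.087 False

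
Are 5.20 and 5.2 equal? Yes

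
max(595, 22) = 595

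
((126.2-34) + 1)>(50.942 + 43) False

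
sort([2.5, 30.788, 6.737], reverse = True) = [30.788, 6.737, 2.5]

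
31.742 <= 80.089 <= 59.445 False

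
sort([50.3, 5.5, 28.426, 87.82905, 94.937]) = [5.5, 28.426, 50.3, 87.82905, 94.937]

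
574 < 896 True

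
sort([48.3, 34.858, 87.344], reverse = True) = [87.344, 48.3, 34.858]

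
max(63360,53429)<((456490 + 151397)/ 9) True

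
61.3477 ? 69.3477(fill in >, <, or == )<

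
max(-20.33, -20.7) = -20.33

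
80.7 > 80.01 True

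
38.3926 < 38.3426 False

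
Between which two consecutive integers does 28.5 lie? 28 and 29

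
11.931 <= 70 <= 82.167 True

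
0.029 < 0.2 True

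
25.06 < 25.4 True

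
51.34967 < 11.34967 False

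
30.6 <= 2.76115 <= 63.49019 False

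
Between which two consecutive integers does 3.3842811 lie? 3 and 4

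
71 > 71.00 False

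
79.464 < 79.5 True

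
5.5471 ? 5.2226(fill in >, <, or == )>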